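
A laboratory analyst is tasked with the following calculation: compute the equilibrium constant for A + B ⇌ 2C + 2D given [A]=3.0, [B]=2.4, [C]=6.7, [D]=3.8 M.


Kc = [C]^2[D]^2/([A][B])
= (6.7^2 × 3.8^2)/(3.0^1 × 2.4^1)
= 648.2116/7.2
= 90.03

90.03


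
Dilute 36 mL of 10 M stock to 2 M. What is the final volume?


C1V1 = C2V2
10 × 36 = 2 × V2
V2 = 360/2 = 180.0 mL

180.0 mL


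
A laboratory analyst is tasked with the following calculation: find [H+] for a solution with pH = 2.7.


[H+] = 10^(-pH) = 10^(-2.7)
= 2.0×10^-3 M

2.0×10^-3 M


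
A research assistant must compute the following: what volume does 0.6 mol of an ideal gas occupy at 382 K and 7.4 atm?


PV = nRT  (R = 0.08206 L·atm/(mol·K))
V = nRT/P = 0.6×0.08206×382/7.4
= 2.542 L

2.542 L


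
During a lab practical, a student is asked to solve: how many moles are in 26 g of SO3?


M(SO3) = 80.07 g/mol
n = mass/M = 26/80.07 = 0.3247 mol

0.3247 mol


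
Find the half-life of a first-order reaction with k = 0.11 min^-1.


t½ = ln2/k = 0.693147/(0.11 min^-1)
= 6.301 min

6.301 min


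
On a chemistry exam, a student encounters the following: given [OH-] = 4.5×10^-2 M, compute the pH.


pOH = -log10([OH-]) = -log10(4.5×10^-2)
= 2 - log10(4.5) = 1.35
pH = 14 - pOH = 14 - 1.35 = 12.65

12.65


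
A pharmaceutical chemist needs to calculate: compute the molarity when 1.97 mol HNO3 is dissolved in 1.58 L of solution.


M = n/V = 1.97/1.58 = 1.247 mol/L

1.247 M


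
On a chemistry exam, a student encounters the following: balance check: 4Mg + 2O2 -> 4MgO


Equation: 4Mg + 2O2 -> 4MgO
Check atoms: Mg: 4=4, O: 4=4
Balanced

Yes, balanced


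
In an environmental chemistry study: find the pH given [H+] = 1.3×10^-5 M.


pH = -log10([H+]) = -log10(1.3×10^-5)
= 5 - log10(1.3)
= 5 - 0.11
= 4.89

4.89


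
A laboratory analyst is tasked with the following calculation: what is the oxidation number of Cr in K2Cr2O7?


2(+1) + 2x + 7(-2) = 0, so x = +6
Oxidation number: +6

+6


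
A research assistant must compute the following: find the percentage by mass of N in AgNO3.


M(AgNO3) = 1×107.87 + 1×14.01 + 3×16.0 = 169.88 g/mol
Mass of N = 1 × 14.01 = 14.01 g/mol
% N = 14.01/169.88 × 100 = 8.25%

8.25%


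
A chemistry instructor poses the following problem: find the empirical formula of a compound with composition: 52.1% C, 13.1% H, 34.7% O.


Assume 100 g sample. Moles of each element:
  C: 52.1/12.01 = 4.338 mol
  H: 13.1/1.008 = 12.996 mol
  O: 34.7/16.0 = 2.169 mol
Divide by smallest (2.169):
  C: 4.338/2.169 = 2.0
  H: 12.996/2.169 = 5.99
  O: 2.169/2.169 = 1.0
Empirical formula: C2H6O

C2H6O


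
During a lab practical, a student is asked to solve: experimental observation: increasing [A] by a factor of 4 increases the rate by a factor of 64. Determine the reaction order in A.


rate ∝ [A]^n
4^n = 64 → n = 3
Order in A: 3

3


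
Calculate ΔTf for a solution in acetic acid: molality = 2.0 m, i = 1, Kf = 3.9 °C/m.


ΔTf = Kf × m × i
= 3.9 × 2.0 × 1
= 7.8 °C

7.8 °C


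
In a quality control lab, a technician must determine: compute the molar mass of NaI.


M(NaI) = 1×22.99 + 1×126.9
= 22.99 + 126.9
= 149.89 g/mol

149.89 g/mol


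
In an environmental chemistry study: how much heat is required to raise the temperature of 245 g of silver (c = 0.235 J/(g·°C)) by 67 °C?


q = mcΔT = 245 × 0.235 × 67
= 3857.53 J

3857.53 J


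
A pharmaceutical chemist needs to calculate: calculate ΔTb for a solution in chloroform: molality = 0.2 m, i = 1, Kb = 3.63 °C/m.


ΔTb = Kb × m × i
= 3.63 × 0.2 × 1
= 0.726 °C

0.726 °C


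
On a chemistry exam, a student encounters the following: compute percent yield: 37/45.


% yield = actual/theoretical × 100
= 37/45 × 100
= 82.22%

82.22%


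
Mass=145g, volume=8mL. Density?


ρ = mass/volume
= 145/8
= 18.125 g/mL

18.125 g/mL


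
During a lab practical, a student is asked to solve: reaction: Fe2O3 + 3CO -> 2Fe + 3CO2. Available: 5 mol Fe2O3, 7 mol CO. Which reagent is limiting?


Mole ratio available / coefficient:
  Fe2O3: 5/1 = 5.000
  CO: 7/3 = 2.333
Smaller ratio is limiting.

CO


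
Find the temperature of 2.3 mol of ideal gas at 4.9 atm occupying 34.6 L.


PV = nRT  (R = 0.08206 L·atm/(mol·K))
T = PV/(nR) = 4.9×34.6/(2.3×0.08206)
= 169.54/0.188738
= 898.28 K

898.28 K


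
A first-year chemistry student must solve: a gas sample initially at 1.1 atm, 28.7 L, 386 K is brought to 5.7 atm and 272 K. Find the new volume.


P1V1/T1 = P2V2/T2
V2 = P1V1T2/(T1P2)
= 1.1×28.7×272/(386×5.7)
= 3.903 L

3.903 L


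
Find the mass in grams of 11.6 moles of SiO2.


M(SiO2) = 60.09 g/mol
mass = n × M = 11.6 × 60.09 = 697.04 g

697.04 g


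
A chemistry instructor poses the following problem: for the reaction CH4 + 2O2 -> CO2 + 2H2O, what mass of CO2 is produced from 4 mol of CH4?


Mole ratio CO2:CH4 = 1:1
n(CO2) = 4 × 1/1 = 4.000 mol
mass = 4.000 × 44.01 = 176.04 g

176.04 g


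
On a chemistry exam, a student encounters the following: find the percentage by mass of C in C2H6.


M(C2H6) = 2×12.01 + 6×1.008 = 30.068 g/mol
Mass of C = 2 × 12.01 = 24.02 g/mol
% C = 24.02/30.068 × 100 = 79.89%

79.89%


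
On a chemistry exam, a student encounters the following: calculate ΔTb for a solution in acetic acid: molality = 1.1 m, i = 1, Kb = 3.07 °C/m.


ΔTb = Kb × m × i
= 3.07 × 1.1 × 1
= 3.377 °C

3.377 °C


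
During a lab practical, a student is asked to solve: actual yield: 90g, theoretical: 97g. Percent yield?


% yield = actual/theoretical × 100
= 90/97 × 100
= 92.78%

92.78%


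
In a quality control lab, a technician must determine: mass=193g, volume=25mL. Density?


ρ = mass/volume
= 193/25
= 7.72 g/mL

7.72 g/mL


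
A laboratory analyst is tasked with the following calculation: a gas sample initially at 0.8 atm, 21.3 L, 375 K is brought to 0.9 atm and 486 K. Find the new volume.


P1V1/T1 = P2V2/T2
V2 = P1V1T2/(T1P2)
= 0.8×21.3×486/(375×0.9)
= 24.538 L

24.538 L


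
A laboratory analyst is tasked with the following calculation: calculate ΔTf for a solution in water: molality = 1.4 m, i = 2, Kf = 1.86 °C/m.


ΔTf = Kf × m × i
= 1.86 × 1.4 × 2
= 5.208 °C

5.208 °C


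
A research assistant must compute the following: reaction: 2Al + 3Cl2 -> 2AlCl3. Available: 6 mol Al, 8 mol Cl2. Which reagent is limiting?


Mole ratio available / coefficient:
  Al: 6/2 = 3.000
  Cl2: 8/3 = 2.667
Smaller ratio is limiting.

Cl2


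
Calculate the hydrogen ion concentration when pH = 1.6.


[H+] = 10^(-pH) = 10^(-1.6)
= 2.51×10^-2 M

2.51×10^-2 M


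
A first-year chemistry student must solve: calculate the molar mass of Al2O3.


M(Al2O3) = 2×26.98 + 3×16.0
= 53.96 + 48.0
= 101.96 g/mol

101.96 g/mol


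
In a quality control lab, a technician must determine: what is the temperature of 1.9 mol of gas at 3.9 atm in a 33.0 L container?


PV = nRT  (R = 0.08206 L·atm/(mol·K))
T = PV/(nR) = 3.9×33.0/(1.9×0.08206)
= 128.70/0.155914
= 825.46 K

825.46 K


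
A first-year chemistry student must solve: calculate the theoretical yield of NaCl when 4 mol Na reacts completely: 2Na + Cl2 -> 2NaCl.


Mole ratio NaCl:Na = 2:2
n(NaCl) = 4 × 2/2 = 4.000 mol
mass = 4.000 × 58.44 = 233.76 g

233.76 g


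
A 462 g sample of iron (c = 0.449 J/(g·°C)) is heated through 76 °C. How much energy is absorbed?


q = mcΔT = 462 × 0.449 × 76
= 15765.29 J

15765.29 J


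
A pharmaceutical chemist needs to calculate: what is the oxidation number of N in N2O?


2x + (-2) = 0, so x = +1
Oxidation number: +1

+1


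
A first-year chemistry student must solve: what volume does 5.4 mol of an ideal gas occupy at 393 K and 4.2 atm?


PV = nRT  (R = 0.08206 L·atm/(mol·K))
V = nRT/P = 5.4×0.08206×393/4.2
= 41.464 L

41.464 L


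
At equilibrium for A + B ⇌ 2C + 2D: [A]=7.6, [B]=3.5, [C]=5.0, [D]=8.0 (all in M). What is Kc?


Kc = [C]^2[D]^2/([A][B])
= (5.0^2 × 8.0^2)/(7.6^1 × 3.5^1)
= 1600/26.6
= 60.15

60.15


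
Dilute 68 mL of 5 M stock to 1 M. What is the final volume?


C1V1 = C2V2
5 × 68 = 1 × V2
V2 = 340/1 = 340.0 mL

340.0 mL


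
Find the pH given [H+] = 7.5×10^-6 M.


pH = -log10([H+]) = -log10(7.5×10^-6)
= 6 - log10(7.5)
= 6 - 0.88
= 5.12

5.12


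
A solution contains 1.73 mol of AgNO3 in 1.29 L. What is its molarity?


M = n/V = 1.73/1.29 = 1.341 mol/L

1.341 M


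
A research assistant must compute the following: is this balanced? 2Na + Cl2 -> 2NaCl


Equation: 2Na + Cl2 -> 2NaCl
Check atoms: Cl: 2=2, Na: 2=2
Balanced

Yes, balanced


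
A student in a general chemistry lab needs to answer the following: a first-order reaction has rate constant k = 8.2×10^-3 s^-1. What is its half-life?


t½ = ln2/k = 0.693147/(8.2×10^-3 s^-1)
= 84.53 s

84.53 s


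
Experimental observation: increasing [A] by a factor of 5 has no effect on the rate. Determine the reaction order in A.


rate ∝ [A]^n
rate ∝ [A]^0
Order in A: 0

0


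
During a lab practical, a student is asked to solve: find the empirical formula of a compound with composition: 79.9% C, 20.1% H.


Assume 100 g sample. Moles of each element:
  C: 79.9/12.01 = 6.653 mol
  H: 20.1/1.008 = 19.94 mol
Divide by smallest (6.653):
  C: 6.653/6.653 = 1.0
  H: 19.94/6.653 = 3.0
Empirical formula: CH3

CH3


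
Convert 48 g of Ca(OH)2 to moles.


M(Ca(OH)2) = 74.1 g/mol
n = mass/M = 48/74.1 = 0.6478 mol

0.6478 mol


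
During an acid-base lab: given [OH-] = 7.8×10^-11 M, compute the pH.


pOH = -log10([OH-]) = -log10(7.8×10^-11)
= 11 - log10(7.8) = 10.11
pH = 14 - pOH = 14 - 10.11 = 3.89

3.89


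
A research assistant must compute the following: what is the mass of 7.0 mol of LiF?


M(LiF) = 25.94 g/mol
mass = n × M = 7.0 × 25.94 = 181.58 g

181.58 g


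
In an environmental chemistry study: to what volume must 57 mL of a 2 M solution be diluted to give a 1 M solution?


C1V1 = C2V2
2 × 57 = 1 × V2
V2 = 114/1 = 114.0 mL

114.0 mL


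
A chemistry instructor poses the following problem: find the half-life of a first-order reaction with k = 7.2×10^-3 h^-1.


t½ = ln2/k = 0.693147/(7.2×10^-3 h^-1)
= 96.27 h

96.27 h


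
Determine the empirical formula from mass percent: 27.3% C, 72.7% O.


Assume 100 g sample. Moles of each element:
  C: 27.3/12.01 = 2.273 mol
  O: 72.7/16.0 = 4.544 mol
Divide by smallest (2.273):
  C: 2.273/2.273 = 1.0
  O: 4.544/2.273 = 2.0
Empirical formula: CO2

CO2


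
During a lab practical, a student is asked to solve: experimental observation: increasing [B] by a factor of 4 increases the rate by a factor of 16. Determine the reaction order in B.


rate ∝ [B]^n
4^n = 16 → n = 2
Order in B: 2

2


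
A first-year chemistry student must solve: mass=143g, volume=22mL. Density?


ρ = mass/volume
= 143/22
= 6.5 g/mL

6.5 g/mL


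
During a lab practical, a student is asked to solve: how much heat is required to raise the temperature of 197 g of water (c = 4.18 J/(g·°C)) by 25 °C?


q = mcΔT = 197 × 4.18 × 25
= 20586.50 J

20586.50 J


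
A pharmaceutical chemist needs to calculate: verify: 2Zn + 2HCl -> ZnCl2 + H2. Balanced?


Equation: 2Zn + 2HCl -> ZnCl2 + H2
Check atoms: Cl: 2=2, H: 2=2, Zn: 2≠1
Not balanced

No, not balanced


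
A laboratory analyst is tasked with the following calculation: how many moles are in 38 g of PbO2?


M(PbO2) = 239.2 g/mol
n = mass/M = 38/239.2 = 0.1589 mol

0.1589 mol


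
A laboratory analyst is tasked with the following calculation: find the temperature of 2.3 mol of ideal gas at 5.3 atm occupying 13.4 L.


PV = nRT  (R = 0.08206 L·atm/(mol·K))
T = PV/(nR) = 5.3×13.4/(2.3×0.08206)
= 71.02/0.188738
= 376.29 K

376.29 K


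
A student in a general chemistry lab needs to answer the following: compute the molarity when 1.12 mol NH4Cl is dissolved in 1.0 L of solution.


M = n/V = 1.12/1.0 = 1.120 mol/L

1.120 M


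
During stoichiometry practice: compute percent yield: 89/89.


% yield = actual/theoretical × 100
= 89/89 × 100
= 100.0%

100.0%


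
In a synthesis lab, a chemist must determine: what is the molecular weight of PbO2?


M(PbO2) = 1×207.2 + 2×16.0
= 207.2 + 32.0
= 239.2 g/mol

239.2 g/mol


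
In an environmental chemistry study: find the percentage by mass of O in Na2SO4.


M(Na2SO4) = 2×22.99 + 1×32.07 + 4×16.0 = 142.05 g/mol
Mass of O = 4 × 16.0 = 64.00 g/mol
% O = 64.00/142.05 × 100 = 45.05%

45.05%


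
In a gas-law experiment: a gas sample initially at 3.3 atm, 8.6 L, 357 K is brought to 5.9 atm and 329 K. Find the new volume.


P1V1/T1 = P2V2/T2
V2 = P1V1T2/(T1P2)
= 3.3×8.6×329/(357×5.9)
= 4.433 L

4.433 L


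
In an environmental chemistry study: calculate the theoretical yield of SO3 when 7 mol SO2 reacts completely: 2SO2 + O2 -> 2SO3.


Mole ratio SO3:SO2 = 2:2
n(SO3) = 7 × 2/2 = 7.000 mol
mass = 7.000 × 80.07 = 560.49 g

560.49 g


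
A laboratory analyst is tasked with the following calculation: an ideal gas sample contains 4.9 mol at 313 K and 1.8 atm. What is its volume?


PV = nRT  (R = 0.08206 L·atm/(mol·K))
V = nRT/P = 4.9×0.08206×313/1.8
= 69.92 L

69.92 L


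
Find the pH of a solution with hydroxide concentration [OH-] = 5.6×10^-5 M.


pOH = -log10([OH-]) = -log10(5.6×10^-5)
= 5 - log10(5.6) = 4.25
pH = 14 - pOH = 14 - 4.25 = 9.75

9.75


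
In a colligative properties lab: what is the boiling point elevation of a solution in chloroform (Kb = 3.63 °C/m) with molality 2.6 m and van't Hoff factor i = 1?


ΔTb = Kb × m × i
= 3.63 × 2.6 × 1
= 9.438 °C

9.438 °C


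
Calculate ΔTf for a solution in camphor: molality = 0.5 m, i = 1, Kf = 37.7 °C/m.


ΔTf = Kf × m × i
= 37.7 × 0.5 × 1
= 18.85 °C

18.85 °C


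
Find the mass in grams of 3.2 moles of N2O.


M(N2O) = 44.02 g/mol
mass = n × M = 3.2 × 44.02 = 140.86 g

140.86 g


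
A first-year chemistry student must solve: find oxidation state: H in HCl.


H is +1 with nonmetals
Oxidation number: +1

+1


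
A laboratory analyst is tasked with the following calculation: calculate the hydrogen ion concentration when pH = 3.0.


[H+] = 10^(-pH) = 10^(-3.0)
= 1.0×10^-3 M

1.0×10^-3 M


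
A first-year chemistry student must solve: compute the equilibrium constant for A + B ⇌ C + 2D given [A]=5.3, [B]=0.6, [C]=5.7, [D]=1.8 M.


Kc = [C][D]^2/([A][B])
= (5.7^1 × 1.8^2)/(5.3^1 × 0.6^1)
= 18.468/3.18
= 5.808

5.808


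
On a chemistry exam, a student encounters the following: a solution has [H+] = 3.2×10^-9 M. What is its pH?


pH = -log10([H+]) = -log10(3.2×10^-9)
= 9 - log10(3.2)
= 9 - 0.51
= 8.49

8.49


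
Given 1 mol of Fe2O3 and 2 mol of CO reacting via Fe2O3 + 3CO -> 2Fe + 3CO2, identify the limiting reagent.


Mole ratio available / coefficient:
  Fe2O3: 1/1 = 1.000
  CO: 2/3 = 0.667
Smaller ratio is limiting.

CO


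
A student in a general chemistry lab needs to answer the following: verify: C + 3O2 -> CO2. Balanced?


Equation: C + 3O2 -> CO2
Check atoms: C: 1=1, O: 6≠2
Not balanced

No, not balanced


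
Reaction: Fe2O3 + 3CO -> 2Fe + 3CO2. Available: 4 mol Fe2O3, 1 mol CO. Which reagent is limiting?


Mole ratio available / coefficient:
  Fe2O3: 4/1 = 4.000
  CO: 1/3 = 0.333
Smaller ratio is limiting.

CO


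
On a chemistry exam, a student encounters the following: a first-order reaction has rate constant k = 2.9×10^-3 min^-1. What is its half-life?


t½ = ln2/k = 0.693147/(2.9×10^-3 min^-1)
= 239.0 min

239.0 min


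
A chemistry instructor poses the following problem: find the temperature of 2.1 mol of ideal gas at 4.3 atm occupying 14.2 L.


PV = nRT  (R = 0.08206 L·atm/(mol·K))
T = PV/(nR) = 4.3×14.2/(2.1×0.08206)
= 61.06/0.172326
= 354.33 K

354.33 K


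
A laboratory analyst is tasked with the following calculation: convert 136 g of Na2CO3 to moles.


M(Na2CO3) = 105.99 g/mol
n = mass/M = 136/105.99 = 1.2831 mol

1.2831 mol


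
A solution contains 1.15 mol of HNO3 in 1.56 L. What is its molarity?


M = n/V = 1.15/1.56 = 0.737 mol/L

0.737 M


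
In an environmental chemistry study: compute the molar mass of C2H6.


M(C2H6) = 2×12.01 + 6×1.008
= 24.02 + 6.05
= 30.07 g/mol

30.07 g/mol


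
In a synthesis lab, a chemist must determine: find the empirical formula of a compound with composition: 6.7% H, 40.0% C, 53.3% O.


Assume 100 g sample. Moles of each element:
  H: 6.7/1.008 = 6.647 mol
  C: 40.0/12.01 = 3.331 mol
  O: 53.3/16.0 = 3.331 mol
Divide by smallest (3.331):
  H: 6.647/3.331 = 2.0
  C: 3.331/3.331 = 1.0
  O: 3.331/3.331 = 1.0
Empirical formula: CH2O

CH2O


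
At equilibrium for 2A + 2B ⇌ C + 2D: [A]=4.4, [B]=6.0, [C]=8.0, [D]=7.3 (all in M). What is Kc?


Kc = [C][D]^2/([A]^2[B]^2)
= (8.0^1 × 7.3^2)/(4.4^2 × 6.0^2)
= 426.32/696.96
= 0.6117

0.6117


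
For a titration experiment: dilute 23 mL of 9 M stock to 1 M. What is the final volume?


C1V1 = C2V2
9 × 23 = 1 × V2
V2 = 207/1 = 207.0 mL

207.0 mL


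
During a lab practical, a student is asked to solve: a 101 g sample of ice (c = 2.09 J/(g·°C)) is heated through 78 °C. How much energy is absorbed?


q = mcΔT = 101 × 2.09 × 78
= 16465.02 J

16465.02 J


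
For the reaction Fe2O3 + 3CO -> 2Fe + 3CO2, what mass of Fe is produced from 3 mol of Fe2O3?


Mole ratio Fe:Fe2O3 = 2:1
n(Fe) = 3 × 2/1 = 6.000 mol
mass = 6.000 × 55.85 = 335.1 g

335.1 g


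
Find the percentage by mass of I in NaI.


M(NaI) = 1×22.99 + 1×126.9 = 149.89 g/mol
Mass of I = 1 × 126.9 = 126.90 g/mol
% I = 126.90/149.89 × 100 = 84.66%

84.66%


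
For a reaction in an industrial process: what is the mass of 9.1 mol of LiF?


M(LiF) = 25.94 g/mol
mass = n × M = 9.1 × 25.94 = 236.05 g

236.05 g


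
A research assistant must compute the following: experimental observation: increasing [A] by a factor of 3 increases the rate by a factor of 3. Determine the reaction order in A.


rate ∝ [A]^n
3^n = 3 → n = 1
Order in A: 1

1


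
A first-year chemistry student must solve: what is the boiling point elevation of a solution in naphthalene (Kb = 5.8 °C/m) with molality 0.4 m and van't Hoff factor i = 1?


ΔTb = Kb × m × i
= 5.8 × 0.4 × 1
= 2.32 °C

2.32 °C


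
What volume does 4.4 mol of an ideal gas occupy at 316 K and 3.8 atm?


PV = nRT  (R = 0.08206 L·atm/(mol·K))
V = nRT/P = 4.4×0.08206×316/3.8
= 30.025 L

30.025 L


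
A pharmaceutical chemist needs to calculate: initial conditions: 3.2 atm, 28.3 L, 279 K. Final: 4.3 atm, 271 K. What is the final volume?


P1V1/T1 = P2V2/T2
V2 = P1V1T2/(T1P2)
= 3.2×28.3×271/(279×4.3)
= 20.457 L

20.457 L


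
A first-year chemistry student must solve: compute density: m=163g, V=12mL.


ρ = mass/volume
= 163/12
= 13.583 g/mL

13.583 g/mL


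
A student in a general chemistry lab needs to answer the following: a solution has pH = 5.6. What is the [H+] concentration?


[H+] = 10^(-pH) = 10^(-5.6)
= 2.51×10^-6 M

2.51×10^-6 M


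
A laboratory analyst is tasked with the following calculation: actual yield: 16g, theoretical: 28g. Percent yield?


% yield = actual/theoretical × 100
= 16/28 × 100
= 57.14%

57.14%


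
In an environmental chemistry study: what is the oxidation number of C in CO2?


x + 2(-2) = 0, so x = +4
Oxidation number: +4

+4


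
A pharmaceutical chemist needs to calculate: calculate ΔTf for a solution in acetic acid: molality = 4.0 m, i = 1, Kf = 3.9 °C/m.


ΔTf = Kf × m × i
= 3.9 × 4.0 × 1
= 15.6 °C

15.6 °C


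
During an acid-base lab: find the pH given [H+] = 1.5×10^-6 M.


pH = -log10([H+]) = -log10(1.5×10^-6)
= 6 - log10(1.5)
= 6 - 0.18
= 5.82

5.82


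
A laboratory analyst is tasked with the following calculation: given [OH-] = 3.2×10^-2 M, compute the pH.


pOH = -log10([OH-]) = -log10(3.2×10^-2)
= 2 - log10(3.2) = 1.49
pH = 14 - pOH = 14 - 1.49 = 12.51

12.51


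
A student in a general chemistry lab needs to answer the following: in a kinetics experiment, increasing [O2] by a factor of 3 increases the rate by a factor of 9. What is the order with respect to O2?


rate ∝ [O2]^n
3^n = 9 → n = 2
Order in O2: 2

2


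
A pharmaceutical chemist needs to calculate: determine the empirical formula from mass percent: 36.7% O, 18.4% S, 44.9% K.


Assume 100 g sample. Moles of each element:
  O: 36.7/16.0 = 2.294 mol
  S: 18.4/32.07 = 0.574 mol
  K: 44.9/39.1 = 1.148 mol
Divide by smallest (0.574):
  O: 2.294/0.574 = 4.0
  S: 0.574/0.574 = 1.0
  K: 1.148/0.574 = 2.0
Empirical formula: K2SO4

K2SO4


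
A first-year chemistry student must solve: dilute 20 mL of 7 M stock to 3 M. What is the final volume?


C1V1 = C2V2
7 × 20 = 3 × V2
V2 = 140/3 = 46.67 mL

46.67 mL


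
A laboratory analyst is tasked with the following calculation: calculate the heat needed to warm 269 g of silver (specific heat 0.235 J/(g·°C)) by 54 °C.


q = mcΔT = 269 × 0.235 × 54
= 3413.61 J

3413.61 J


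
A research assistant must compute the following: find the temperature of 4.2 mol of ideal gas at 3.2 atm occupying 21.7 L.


PV = nRT  (R = 0.08206 L·atm/(mol·K))
T = PV/(nR) = 3.2×21.7/(4.2×0.08206)
= 69.44/0.344652
= 201.48 K

201.48 K


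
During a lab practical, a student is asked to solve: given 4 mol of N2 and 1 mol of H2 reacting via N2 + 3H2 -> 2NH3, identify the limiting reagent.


Mole ratio available / coefficient:
  N2: 4/1 = 4.000
  H2: 1/3 = 0.333
Smaller ratio is limiting.

H2


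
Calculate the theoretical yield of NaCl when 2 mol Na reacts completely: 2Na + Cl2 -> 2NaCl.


Mole ratio NaCl:Na = 2:2
n(NaCl) = 2 × 2/2 = 2.000 mol
mass = 2.000 × 58.44 = 116.88 g

116.88 g


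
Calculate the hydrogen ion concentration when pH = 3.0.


[H+] = 10^(-pH) = 10^(-3.0)
= 1.0×10^-3 M

1.0×10^-3 M


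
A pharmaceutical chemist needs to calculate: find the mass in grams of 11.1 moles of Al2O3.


M(Al2O3) = 101.96 g/mol
mass = n × M = 11.1 × 101.96 = 1131.76 g

1131.76 g


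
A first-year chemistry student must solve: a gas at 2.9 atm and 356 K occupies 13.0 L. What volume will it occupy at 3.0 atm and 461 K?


P1V1/T1 = P2V2/T2
V2 = P1V1T2/(T1P2)
= 2.9×13.0×461/(356×3.0)
= 16.273 L

16.273 L


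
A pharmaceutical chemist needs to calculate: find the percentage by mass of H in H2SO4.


M(H2SO4) = 2×1.008 + 1×32.07 + 4×16.0 = 98.086 g/mol
Mass of H = 2 × 1.008 = 2.016 g/mol
% H = 2.016/98.086 × 100 = 2.06%

2.06%


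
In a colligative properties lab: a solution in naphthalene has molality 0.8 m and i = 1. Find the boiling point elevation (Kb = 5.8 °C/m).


ΔTb = Kb × m × i
= 5.8 × 0.8 × 1
= 4.64 °C

4.64 °C


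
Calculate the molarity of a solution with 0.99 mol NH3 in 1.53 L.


M = n/V = 0.99/1.53 = 0.647 mol/L

0.647 M


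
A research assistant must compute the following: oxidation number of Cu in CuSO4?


Sulfate is -2, so Cu = +2
Oxidation number: +2

+2


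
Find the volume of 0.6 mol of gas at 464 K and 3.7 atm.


PV = nRT  (R = 0.08206 L·atm/(mol·K))
V = nRT/P = 0.6×0.08206×464/3.7
= 6.174 L

6.174 L


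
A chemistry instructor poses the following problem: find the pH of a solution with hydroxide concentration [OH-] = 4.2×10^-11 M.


pOH = -log10([OH-]) = -log10(4.2×10^-11)
= 11 - log10(4.2) = 10.38
pH = 14 - pOH = 14 - 10.38 = 3.62

3.62


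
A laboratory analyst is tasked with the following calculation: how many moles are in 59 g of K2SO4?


M(K2SO4) = 174.27 g/mol
n = mass/M = 59/174.27 = 0.3386 mol

0.3386 mol


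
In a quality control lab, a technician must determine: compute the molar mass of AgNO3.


M(AgNO3) = 1×107.87 + 1×14.01 + 3×16.0
= 107.87 + 14.01 + 48.0
= 169.88 g/mol

169.88 g/mol


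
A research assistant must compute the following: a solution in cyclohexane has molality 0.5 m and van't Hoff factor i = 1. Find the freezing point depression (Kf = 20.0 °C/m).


ΔTf = Kf × m × i
= 20.0 × 0.5 × 1
= 10.0 °C

10.0 °C


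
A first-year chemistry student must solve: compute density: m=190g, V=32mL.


ρ = mass/volume
= 190/32
= 5.938 g/mL

5.938 g/mL


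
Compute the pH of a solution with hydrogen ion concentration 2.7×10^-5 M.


pH = -log10([H+]) = -log10(2.7×10^-5)
= 5 - log10(2.7)
= 5 - 0.43
= 4.57

4.57


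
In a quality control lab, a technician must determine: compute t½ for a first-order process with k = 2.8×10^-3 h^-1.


t½ = ln2/k = 0.693147/(2.8×10^-3 h^-1)
= 247.6 h

247.6 h


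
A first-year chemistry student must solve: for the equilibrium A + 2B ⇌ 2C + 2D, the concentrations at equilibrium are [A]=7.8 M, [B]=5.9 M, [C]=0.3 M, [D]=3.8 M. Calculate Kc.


Kc = [C]^2[D]^2/([A][B]^2)
= (0.3^2 × 3.8^2)/(7.8^1 × 5.9^2)
= 1.2996/271.518
= 0.004786

0.004786


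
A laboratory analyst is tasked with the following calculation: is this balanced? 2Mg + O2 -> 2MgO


Equation: 2Mg + O2 -> 2MgO
Check atoms: Mg: 2=2, O: 2=2
Balanced

Yes, balanced


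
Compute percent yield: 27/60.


% yield = actual/theoretical × 100
= 27/60 × 100
= 45.0%

45.0%


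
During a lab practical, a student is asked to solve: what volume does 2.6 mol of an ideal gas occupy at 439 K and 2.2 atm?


PV = nRT  (R = 0.08206 L·atm/(mol·K))
V = nRT/P = 2.6×0.08206×439/2.2
= 42.574 L

42.574 L


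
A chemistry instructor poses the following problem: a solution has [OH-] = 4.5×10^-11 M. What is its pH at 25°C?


pOH = -log10([OH-]) = -log10(4.5×10^-11)
= 11 - log10(4.5) = 10.35
pH = 14 - pOH = 14 - 10.35 = 3.65

3.65


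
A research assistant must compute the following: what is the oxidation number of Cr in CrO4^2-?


x + 4(-2) = -2, so x = +6
Oxidation number: +6

+6


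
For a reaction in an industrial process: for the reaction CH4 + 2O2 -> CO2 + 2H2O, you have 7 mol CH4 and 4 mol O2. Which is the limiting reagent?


Mole ratio available / coefficient:
  CH4: 7/1 = 7.000
  O2: 4/2 = 2.000
Smaller ratio is limiting.

O2


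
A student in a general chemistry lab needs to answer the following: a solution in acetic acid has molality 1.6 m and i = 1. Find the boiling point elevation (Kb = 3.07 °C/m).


ΔTb = Kb × m × i
= 3.07 × 1.6 × 1
= 4.912 °C

4.912 °C


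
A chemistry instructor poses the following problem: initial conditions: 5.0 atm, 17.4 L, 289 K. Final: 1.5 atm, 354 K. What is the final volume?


P1V1/T1 = P2V2/T2
V2 = P1V1T2/(T1P2)
= 5.0×17.4×354/(289×1.5)
= 71.045 L

71.045 L


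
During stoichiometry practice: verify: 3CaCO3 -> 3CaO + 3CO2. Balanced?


Equation: 3CaCO3 -> 3CaO + 3CO2
Check atoms: C: 3=3, Ca: 3=3, O: 9=9
Balanced

Yes, balanced


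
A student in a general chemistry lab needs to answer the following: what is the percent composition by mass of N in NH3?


M(NH3) = 1×14.01 + 3×1.008 = 17.034 g/mol
Mass of N = 1 × 14.01 = 14.01 g/mol
% N = 14.01/17.034 × 100 = 82.25%

82.25%


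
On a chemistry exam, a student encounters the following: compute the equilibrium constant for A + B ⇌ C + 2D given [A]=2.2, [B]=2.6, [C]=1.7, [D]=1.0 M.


Kc = [C][D]^2/([A][B])
= (1.7^1 × 1.0^2)/(2.2^1 × 2.6^1)
= 1.7/5.72
= 0.2972

0.2972


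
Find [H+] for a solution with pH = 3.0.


[H+] = 10^(-pH) = 10^(-3.0)
= 1.0×10^-3 M

1.0×10^-3 M


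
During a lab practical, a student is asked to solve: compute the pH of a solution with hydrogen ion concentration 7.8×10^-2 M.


pH = -log10([H+]) = -log10(7.8×10^-2)
= 2 - log10(7.8)
= 2 - 0.89
= 1.11

1.11


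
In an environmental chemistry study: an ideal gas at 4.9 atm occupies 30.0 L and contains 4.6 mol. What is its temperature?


PV = nRT  (R = 0.08206 L·atm/(mol·K))
T = PV/(nR) = 4.9×30.0/(4.6×0.08206)
= 147.00/0.377476
= 389.43 K

389.43 K


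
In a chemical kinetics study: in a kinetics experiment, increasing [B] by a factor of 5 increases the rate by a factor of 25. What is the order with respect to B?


rate ∝ [B]^n
5^n = 25 → n = 2
Order in B: 2

2


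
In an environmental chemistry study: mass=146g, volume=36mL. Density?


ρ = mass/volume
= 146/36
= 4.056 g/mL

4.056 g/mL


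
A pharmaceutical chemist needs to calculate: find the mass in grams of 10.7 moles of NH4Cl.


M(NH4Cl) = 53.49 g/mol
mass = n × M = 10.7 × 53.49 = 572.34 g

572.34 g


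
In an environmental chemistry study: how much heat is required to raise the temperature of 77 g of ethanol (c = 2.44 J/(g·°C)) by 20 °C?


q = mcΔT = 77 × 2.44 × 20
= 3757.60 J

3757.60 J


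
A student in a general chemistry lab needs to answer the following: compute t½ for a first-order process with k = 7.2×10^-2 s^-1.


t½ = ln2/k = 0.693147/(7.2×10^-2 s^-1)
= 9.627 s

9.627 s


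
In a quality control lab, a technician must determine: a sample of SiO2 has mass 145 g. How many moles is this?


M(SiO2) = 60.09 g/mol
n = mass/M = 145/60.09 = 2.413 mol

2.413 mol


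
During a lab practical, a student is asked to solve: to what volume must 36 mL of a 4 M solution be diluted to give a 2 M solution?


C1V1 = C2V2
4 × 36 = 2 × V2
V2 = 144/2 = 72.0 mL

72.0 mL


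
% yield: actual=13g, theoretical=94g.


% yield = actual/theoretical × 100
= 13/94 × 100
= 13.83%

13.83%


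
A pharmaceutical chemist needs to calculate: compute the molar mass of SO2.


M(SO2) = 1×32.07 + 2×16.0
= 32.07 + 32.0
= 64.07 g/mol

64.07 g/mol


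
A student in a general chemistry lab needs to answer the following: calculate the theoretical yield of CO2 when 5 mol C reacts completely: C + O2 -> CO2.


Mole ratio CO2:C = 1:1
n(CO2) = 5 × 1/1 = 5.000 mol
mass = 5.000 × 44.01 = 220.05 g

220.05 g


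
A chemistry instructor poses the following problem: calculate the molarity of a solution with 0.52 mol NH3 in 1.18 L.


M = n/V = 0.52/1.18 = 0.441 mol/L

0.441 M


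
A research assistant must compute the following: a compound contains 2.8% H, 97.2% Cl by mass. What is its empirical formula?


Assume 100 g sample. Moles of each element:
  H: 2.8/1.008 = 2.778 mol
  Cl: 97.2/35.45 = 2.742 mol
Divide by smallest (2.742):
  H: 2.778/2.742 = 1.01
  Cl: 2.742/2.742 = 1.0
Empirical formula: HCl

HCl


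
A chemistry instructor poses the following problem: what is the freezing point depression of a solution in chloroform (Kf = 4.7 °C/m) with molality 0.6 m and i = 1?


ΔTf = Kf × m × i
= 4.7 × 0.6 × 1
= 2.82 °C

2.82 °C


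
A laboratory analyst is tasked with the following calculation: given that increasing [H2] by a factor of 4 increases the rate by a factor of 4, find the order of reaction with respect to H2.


rate ∝ [H2]^n
4^n = 4 → n = 1
Order in H2: 1

1


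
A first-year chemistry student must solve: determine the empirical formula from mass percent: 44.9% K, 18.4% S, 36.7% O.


Assume 100 g sample. Moles of each element:
  K: 44.9/39.1 = 1.148 mol
  S: 18.4/32.07 = 0.574 mol
  O: 36.7/16.0 = 2.294 mol
Divide by smallest (0.574):
  K: 1.148/0.574 = 2.0
  S: 0.574/0.574 = 1.0
  O: 2.294/0.574 = 4.0
Empirical formula: K2SO4

K2SO4


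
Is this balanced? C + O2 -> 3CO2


Equation: C + O2 -> 3CO2
Check atoms: C: 1≠3, O: 2≠6
Not balanced

No, not balanced


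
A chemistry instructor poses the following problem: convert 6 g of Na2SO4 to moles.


M(Na2SO4) = 142.05 g/mol
n = mass/M = 6/142.05 = 0.0422 mol

0.0422 mol


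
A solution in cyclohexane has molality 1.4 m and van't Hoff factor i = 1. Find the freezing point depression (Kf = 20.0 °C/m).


ΔTf = Kf × m × i
= 20.0 × 1.4 × 1
= 28.0 °C

28.0 °C


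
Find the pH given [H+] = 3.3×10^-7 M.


pH = -log10([H+]) = -log10(3.3×10^-7)
= 7 - log10(3.3)
= 7 - 0.52
= 6.48

6.48


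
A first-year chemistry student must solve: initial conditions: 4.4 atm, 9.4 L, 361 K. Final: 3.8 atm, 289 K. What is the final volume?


P1V1/T1 = P2V2/T2
V2 = P1V1T2/(T1P2)
= 4.4×9.4×289/(361×3.8)
= 8.713 L

8.713 L


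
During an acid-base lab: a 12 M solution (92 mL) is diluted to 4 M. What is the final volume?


C1V1 = C2V2
12 × 92 = 4 × V2
V2 = 1104/4 = 276.0 mL

276.0 mL


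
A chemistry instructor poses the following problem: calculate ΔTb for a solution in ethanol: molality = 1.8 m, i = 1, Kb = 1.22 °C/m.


ΔTb = Kb × m × i
= 1.22 × 1.8 × 1
= 2.196 °C

2.196 °C


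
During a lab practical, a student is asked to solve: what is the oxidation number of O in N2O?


O is usually -2
Oxidation number: -2

-2


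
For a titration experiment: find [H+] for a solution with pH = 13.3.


[H+] = 10^(-pH) = 10^(-13.3)
= 5.01×10^-14 M

5.01×10^-14 M


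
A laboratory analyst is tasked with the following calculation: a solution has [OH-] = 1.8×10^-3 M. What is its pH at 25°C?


pOH = -log10([OH-]) = -log10(1.8×10^-3)
= 3 - log10(1.8) = 2.74
pH = 14 - pOH = 14 - 2.74 = 11.26

11.26


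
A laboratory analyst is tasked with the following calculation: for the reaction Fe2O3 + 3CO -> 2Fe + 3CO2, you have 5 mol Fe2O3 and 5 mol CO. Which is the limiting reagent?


Mole ratio available / coefficient:
  Fe2O3: 5/1 = 5.000
  CO: 5/3 = 1.667
Smaller ratio is limiting.

CO


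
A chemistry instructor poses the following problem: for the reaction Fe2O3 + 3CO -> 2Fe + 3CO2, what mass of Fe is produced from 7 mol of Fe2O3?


Mole ratio Fe:Fe2O3 = 2:1
n(Fe) = 7 × 2/1 = 14.000 mol
mass = 14.000 × 55.85 = 781.9 g

781.9 g


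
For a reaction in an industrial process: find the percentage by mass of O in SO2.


M(SO2) = 1×32.07 + 2×16.0 = 64.07 g/mol
Mass of O = 2 × 16.0 = 32.00 g/mol
% O = 32.00/64.07 × 100 = 49.95%

49.95%


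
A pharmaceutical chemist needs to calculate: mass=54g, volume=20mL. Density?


ρ = mass/volume
= 54/20
= 2.7 g/mL

2.7 g/mL


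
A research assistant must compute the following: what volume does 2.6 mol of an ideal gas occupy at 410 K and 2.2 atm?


PV = nRT  (R = 0.08206 L·atm/(mol·K))
V = nRT/P = 2.6×0.08206×410/2.2
= 39.762 L

39.762 L


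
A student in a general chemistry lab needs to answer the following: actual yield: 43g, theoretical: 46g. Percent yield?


% yield = actual/theoretical × 100
= 43/46 × 100
= 93.48%

93.48%


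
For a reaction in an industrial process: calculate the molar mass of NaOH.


M(NaOH) = 1×22.99 + 1×16.0 + 1×1.008
= 22.99 + 16.0 + 1.01
= 40.0 g/mol

40.0 g/mol


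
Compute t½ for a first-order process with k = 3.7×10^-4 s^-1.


t½ = ln2/k = 0.693147/(3.7×10^-4 s^-1)
= 1873 s

1873 s


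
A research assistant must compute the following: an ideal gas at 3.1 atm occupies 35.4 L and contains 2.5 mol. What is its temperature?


PV = nRT  (R = 0.08206 L·atm/(mol·K))
T = PV/(nR) = 3.1×35.4/(2.5×0.08206)
= 109.74/0.205150
= 534.93 K

534.93 K


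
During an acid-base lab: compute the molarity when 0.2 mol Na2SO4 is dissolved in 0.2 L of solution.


M = n/V = 0.2/0.2 = 1.000 mol/L

1.000 M


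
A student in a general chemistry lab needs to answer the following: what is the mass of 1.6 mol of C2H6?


M(C2H6) = 30.07 g/mol
mass = n × M = 1.6 × 30.07 = 48.11 g

48.11 g


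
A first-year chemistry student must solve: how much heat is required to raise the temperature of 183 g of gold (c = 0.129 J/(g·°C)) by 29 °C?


q = mcΔT = 183 × 0.129 × 29
= 684.60 J

684.60 J


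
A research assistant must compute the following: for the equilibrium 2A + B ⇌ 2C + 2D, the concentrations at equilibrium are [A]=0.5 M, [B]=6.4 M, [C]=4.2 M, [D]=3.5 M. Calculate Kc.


Kc = [C]^2[D]^2/([A]^2[B])
= (4.2^2 × 3.5^2)/(0.5^2 × 6.4^1)
= 216.09/1.6
= 135.1

135.1


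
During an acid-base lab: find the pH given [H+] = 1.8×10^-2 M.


pH = -log10([H+]) = -log10(1.8×10^-2)
= 2 - log10(1.8)
= 2 - 0.26
= 1.74

1.74


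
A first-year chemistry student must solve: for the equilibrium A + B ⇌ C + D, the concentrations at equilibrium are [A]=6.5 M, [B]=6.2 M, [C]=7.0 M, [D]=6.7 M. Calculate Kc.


Kc = [C][D]/([A][B])
= (7.0^1 × 6.7^1)/(6.5^1 × 6.2^1)
= 46.9/40.3
= 1.164

1.164


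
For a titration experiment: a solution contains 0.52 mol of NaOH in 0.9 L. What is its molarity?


M = n/V = 0.52/0.9 = 0.578 mol/L

0.578 M


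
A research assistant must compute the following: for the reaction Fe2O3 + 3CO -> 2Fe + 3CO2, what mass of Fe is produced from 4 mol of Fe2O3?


Mole ratio Fe:Fe2O3 = 2:1
n(Fe) = 4 × 2/1 = 8.000 mol
mass = 8.000 × 55.85 = 446.8 g

446.8 g


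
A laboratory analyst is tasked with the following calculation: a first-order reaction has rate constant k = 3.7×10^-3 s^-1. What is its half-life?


t½ = ln2/k = 0.693147/(3.7×10^-3 s^-1)
= 187.3 s

187.3 s


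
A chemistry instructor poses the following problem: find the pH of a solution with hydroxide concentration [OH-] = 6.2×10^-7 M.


pOH = -log10([OH-]) = -log10(6.2×10^-7)
= 7 - log10(6.2) = 6.21
pH = 14 - pOH = 14 - 6.21 = 7.79

7.79


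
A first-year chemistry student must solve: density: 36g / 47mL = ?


ρ = mass/volume
= 36/47
= 0.766 g/mL

0.766 g/mL


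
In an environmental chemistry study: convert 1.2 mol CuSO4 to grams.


M(CuSO4) = 159.62 g/mol
mass = n × M = 1.2 × 159.62 = 191.54 g

191.54 g


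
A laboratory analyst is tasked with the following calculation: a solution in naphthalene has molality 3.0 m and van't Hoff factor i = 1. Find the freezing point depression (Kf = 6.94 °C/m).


ΔTf = Kf × m × i
= 6.94 × 3.0 × 1
= 20.82 °C

20.82 °C


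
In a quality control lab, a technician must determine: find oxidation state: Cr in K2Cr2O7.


2(+1) + 2x + 7(-2) = 0, so x = +6
Oxidation number: +6

+6


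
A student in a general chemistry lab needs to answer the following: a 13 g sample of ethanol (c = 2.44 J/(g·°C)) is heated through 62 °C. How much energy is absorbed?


q = mcΔT = 13 × 2.44 × 62
= 1966.64 J

1966.64 J


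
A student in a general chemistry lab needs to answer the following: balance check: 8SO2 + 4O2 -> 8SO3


Equation: 8SO2 + 4O2 -> 8SO3
Check atoms: O: 24=24, S: 8=8
Balanced

Yes, balanced


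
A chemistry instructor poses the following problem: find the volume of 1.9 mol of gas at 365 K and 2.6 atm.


PV = nRT  (R = 0.08206 L·atm/(mol·K))
V = nRT/P = 1.9×0.08206×365/2.6
= 21.888 L

21.888 L


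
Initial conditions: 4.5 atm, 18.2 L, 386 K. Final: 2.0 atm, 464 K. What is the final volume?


P1V1/T1 = P2V2/T2
V2 = P1V1T2/(T1P2)
= 4.5×18.2×464/(386×2.0)
= 49.225 L

49.225 L


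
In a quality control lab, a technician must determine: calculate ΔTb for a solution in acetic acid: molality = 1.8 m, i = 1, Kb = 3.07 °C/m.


ΔTb = Kb × m × i
= 3.07 × 1.8 × 1
= 5.526 °C

5.526 °C


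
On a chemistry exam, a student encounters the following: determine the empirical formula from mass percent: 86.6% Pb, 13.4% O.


Assume 100 g sample. Moles of each element:
  Pb: 86.6/207.2 = 0.418 mol
  O: 13.4/16.0 = 0.838 mol
Divide by smallest (0.418):
  Pb: 0.418/0.418 = 1.0
  O: 0.838/0.418 = 2.0
Empirical formula: PbO2

PbO2


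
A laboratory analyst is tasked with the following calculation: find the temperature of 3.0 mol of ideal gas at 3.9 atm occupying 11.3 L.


PV = nRT  (R = 0.08206 L·atm/(mol·K))
T = PV/(nR) = 3.9×11.3/(3.0×0.08206)
= 44.07/0.246180
= 179.02 K

179.02 K


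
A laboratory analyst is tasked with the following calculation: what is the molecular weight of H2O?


M(H2O) = 2×1.008 + 1×16.0
= 2.02 + 16.0
= 18.02 g/mol

18.02 g/mol
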